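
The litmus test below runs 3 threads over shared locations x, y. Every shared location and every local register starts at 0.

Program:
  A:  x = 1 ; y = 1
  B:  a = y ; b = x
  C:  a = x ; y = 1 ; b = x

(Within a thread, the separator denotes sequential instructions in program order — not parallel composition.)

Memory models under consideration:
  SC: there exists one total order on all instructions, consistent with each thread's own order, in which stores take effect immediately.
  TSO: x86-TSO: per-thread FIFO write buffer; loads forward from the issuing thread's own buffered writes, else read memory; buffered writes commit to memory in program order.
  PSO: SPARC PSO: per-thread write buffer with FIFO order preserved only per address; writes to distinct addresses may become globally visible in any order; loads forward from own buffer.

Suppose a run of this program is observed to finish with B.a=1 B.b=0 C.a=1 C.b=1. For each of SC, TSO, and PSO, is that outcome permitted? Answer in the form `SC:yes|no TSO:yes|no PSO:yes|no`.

SC:no TSO:no PSO:yes

outcome vector order: (B.a,B.b,C.a,C.b)
under SC → 0000; 0001; 0011; 0100; 0101; 0111; 1000; 1001; 1100; 1101; 1111
under TSO → 0000; 0001; 0011; 0100; 0101; 0111; 1000; 1001; 1100; 1101; 1111
under PSO → 0000; 0001; 0011; 0100; 0101; 0111; 1000; 1001; 1011; 1100; 1101; 1111
target 1011 ∈ {PSO}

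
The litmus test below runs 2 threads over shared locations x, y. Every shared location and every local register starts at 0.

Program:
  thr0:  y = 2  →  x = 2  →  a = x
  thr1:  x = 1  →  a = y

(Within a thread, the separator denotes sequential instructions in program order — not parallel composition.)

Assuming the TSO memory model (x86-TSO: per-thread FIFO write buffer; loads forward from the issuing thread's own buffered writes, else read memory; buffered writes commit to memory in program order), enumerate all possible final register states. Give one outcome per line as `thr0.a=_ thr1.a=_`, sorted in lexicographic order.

thr0.a=1 thr1.a=0
thr0.a=1 thr1.a=2
thr0.a=2 thr1.a=0
thr0.a=2 thr1.a=2

outcome vector order: (thr0.a,thr1.a)
|TSO outcomes| = 4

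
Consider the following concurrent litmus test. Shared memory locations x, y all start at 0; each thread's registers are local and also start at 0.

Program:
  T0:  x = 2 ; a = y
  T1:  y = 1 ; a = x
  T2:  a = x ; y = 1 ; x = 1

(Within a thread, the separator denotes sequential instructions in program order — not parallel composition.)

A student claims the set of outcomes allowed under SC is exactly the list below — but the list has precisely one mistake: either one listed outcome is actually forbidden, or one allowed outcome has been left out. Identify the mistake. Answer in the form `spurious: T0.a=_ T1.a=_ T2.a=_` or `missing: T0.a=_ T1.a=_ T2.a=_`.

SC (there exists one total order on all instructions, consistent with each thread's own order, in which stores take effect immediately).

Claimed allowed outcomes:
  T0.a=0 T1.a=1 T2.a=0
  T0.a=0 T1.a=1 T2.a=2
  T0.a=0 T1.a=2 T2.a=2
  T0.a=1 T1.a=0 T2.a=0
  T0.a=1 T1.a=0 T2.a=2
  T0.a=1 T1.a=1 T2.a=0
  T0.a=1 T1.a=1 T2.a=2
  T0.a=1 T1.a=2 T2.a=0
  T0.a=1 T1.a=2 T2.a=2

outcome vector order: (T0.a,T1.a,T2.a)
SC (10): 010, 012, 020, 022, 100, 102, 110, 112, 120, 122
SC∖claimed = {020}

missing: T0.a=0 T1.a=2 T2.a=0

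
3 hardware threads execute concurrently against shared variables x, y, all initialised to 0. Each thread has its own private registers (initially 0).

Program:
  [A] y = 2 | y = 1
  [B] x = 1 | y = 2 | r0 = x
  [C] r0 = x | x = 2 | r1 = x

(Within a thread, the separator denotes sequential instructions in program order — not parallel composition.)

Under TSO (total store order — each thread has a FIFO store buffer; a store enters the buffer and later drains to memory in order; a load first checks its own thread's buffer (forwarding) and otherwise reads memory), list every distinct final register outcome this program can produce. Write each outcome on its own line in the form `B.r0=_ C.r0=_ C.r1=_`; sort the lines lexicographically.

outcome vector order: (B.r0,C.r0,C.r1)
|TSO outcomes| = 5

B.r0=1 C.r0=0 C.r1=1
B.r0=1 C.r0=0 C.r1=2
B.r0=1 C.r0=1 C.r1=2
B.r0=2 C.r0=0 C.r1=2
B.r0=2 C.r0=1 C.r1=2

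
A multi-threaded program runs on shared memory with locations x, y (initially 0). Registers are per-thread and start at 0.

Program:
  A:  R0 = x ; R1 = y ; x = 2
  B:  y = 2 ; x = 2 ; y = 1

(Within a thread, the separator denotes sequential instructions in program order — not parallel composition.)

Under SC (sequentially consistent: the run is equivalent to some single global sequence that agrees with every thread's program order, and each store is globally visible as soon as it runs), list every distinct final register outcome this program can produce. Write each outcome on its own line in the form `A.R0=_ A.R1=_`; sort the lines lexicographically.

A.R0=0 A.R1=0
A.R0=0 A.R1=1
A.R0=0 A.R1=2
A.R0=2 A.R1=1
A.R0=2 A.R1=2

outcome vector order: (A.R0,A.R1)
|SC outcomes| = 5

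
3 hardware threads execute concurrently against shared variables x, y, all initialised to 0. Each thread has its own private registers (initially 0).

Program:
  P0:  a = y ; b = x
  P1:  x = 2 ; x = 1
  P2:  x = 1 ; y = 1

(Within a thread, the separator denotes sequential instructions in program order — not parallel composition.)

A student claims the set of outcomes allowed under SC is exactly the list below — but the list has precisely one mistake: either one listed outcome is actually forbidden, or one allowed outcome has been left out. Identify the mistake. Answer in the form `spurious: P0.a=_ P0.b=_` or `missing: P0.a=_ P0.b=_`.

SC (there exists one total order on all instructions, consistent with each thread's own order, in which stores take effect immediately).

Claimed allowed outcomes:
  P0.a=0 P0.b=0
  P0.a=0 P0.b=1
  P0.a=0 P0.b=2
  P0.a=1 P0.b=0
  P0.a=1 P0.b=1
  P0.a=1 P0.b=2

outcome vector order: (P0.a,P0.b)
SC (5): (0,0) (0,1) (0,2) (1,1) (1,2)
claimed∖SC = {(1,0)}

spurious: P0.a=1 P0.b=0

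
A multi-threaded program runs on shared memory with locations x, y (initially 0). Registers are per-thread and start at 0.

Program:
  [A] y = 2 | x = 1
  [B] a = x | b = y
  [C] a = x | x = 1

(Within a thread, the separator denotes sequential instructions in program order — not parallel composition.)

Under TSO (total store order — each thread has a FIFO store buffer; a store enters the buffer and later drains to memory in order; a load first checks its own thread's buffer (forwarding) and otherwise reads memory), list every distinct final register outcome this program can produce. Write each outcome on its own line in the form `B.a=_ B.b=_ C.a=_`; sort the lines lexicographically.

B.a=0 B.b=0 C.a=0
B.a=0 B.b=0 C.a=1
B.a=0 B.b=2 C.a=0
B.a=0 B.b=2 C.a=1
B.a=1 B.b=0 C.a=0
B.a=1 B.b=2 C.a=0
B.a=1 B.b=2 C.a=1

outcome vector order: (B.a,B.b,C.a)
|TSO outcomes| = 7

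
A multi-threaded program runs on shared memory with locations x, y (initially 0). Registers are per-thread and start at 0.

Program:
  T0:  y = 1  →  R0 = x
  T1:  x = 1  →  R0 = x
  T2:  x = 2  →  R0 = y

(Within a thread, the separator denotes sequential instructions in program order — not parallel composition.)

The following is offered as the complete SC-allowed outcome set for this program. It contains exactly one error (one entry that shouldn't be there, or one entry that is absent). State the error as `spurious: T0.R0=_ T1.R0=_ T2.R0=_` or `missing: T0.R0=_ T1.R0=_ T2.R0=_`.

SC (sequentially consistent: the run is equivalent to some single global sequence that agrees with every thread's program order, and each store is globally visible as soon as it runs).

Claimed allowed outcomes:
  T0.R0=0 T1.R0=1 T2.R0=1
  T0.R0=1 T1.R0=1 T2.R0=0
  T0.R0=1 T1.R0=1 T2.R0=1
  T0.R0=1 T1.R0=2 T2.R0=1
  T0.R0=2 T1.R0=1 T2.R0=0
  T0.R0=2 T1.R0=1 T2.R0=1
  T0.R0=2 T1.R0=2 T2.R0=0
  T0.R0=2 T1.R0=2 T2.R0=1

missing: T0.R0=0 T1.R0=2 T2.R0=1

outcome vector order: (T0.R0,T1.R0,T2.R0)
SC: 9 outcomes — {<0 1 1>, <0 2 1>, <1 1 0>, <1 1 1>, <1 2 1>, <2 1 0>, <2 1 1>, <2 2 0>, <2 2 1>}
SC∖claimed = {<0 2 1>}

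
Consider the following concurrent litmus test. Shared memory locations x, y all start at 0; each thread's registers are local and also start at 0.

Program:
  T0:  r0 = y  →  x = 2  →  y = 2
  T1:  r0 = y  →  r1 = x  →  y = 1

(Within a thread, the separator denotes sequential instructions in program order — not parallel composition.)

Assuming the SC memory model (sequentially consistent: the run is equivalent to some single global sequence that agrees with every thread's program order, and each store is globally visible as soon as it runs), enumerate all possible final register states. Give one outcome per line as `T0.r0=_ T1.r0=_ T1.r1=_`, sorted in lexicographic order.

T0.r0=0 T1.r0=0 T1.r1=0
T0.r0=0 T1.r0=0 T1.r1=2
T0.r0=0 T1.r0=2 T1.r1=2
T0.r0=1 T1.r0=0 T1.r1=0

outcome vector order: (T0.r0,T1.r0,T1.r1)
|SC outcomes| = 4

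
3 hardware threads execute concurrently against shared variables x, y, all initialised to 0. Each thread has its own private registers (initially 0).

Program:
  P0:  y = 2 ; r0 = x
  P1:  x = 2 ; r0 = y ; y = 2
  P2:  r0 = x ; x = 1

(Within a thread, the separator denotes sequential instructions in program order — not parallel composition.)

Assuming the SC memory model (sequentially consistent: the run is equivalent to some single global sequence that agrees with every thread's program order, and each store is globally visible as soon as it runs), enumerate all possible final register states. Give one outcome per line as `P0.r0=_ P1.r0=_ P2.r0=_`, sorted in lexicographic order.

outcome vector order: (P0.r0,P1.r0,P2.r0)
|SC outcomes| = 10

P0.r0=0 P1.r0=2 P2.r0=0
P0.r0=0 P1.r0=2 P2.r0=2
P0.r0=1 P1.r0=0 P2.r0=0
P0.r0=1 P1.r0=0 P2.r0=2
P0.r0=1 P1.r0=2 P2.r0=0
P0.r0=1 P1.r0=2 P2.r0=2
P0.r0=2 P1.r0=0 P2.r0=0
P0.r0=2 P1.r0=0 P2.r0=2
P0.r0=2 P1.r0=2 P2.r0=0
P0.r0=2 P1.r0=2 P2.r0=2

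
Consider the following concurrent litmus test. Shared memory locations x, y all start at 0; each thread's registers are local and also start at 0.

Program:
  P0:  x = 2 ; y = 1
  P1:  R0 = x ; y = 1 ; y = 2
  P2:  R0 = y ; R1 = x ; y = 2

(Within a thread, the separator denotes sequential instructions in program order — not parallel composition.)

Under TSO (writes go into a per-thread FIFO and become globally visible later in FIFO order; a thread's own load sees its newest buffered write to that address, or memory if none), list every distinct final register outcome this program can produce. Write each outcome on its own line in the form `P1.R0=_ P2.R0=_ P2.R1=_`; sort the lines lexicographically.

outcome vector order: (P1.R0,P2.R0,P2.R1)
|TSO outcomes| = 10

P1.R0=0 P2.R0=0 P2.R1=0
P1.R0=0 P2.R0=0 P2.R1=2
P1.R0=0 P2.R0=1 P2.R1=0
P1.R0=0 P2.R0=1 P2.R1=2
P1.R0=0 P2.R0=2 P2.R1=0
P1.R0=0 P2.R0=2 P2.R1=2
P1.R0=2 P2.R0=0 P2.R1=0
P1.R0=2 P2.R0=0 P2.R1=2
P1.R0=2 P2.R0=1 P2.R1=2
P1.R0=2 P2.R0=2 P2.R1=2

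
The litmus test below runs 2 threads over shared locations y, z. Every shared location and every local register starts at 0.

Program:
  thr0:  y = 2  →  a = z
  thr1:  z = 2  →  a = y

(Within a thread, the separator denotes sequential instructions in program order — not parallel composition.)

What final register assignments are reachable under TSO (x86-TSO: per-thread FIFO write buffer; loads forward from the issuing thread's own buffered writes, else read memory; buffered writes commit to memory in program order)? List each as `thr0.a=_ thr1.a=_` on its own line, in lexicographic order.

outcome vector order: (thr0.a,thr1.a)
|TSO outcomes| = 4

thr0.a=0 thr1.a=0
thr0.a=0 thr1.a=2
thr0.a=2 thr1.a=0
thr0.a=2 thr1.a=2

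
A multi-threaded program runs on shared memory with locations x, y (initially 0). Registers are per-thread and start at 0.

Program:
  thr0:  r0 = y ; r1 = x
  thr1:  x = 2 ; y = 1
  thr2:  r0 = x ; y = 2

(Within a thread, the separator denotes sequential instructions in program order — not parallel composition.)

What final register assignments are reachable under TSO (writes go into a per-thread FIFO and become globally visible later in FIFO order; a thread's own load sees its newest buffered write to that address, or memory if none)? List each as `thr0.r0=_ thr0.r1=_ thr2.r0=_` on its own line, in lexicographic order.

thr0.r0=0 thr0.r1=0 thr2.r0=0
thr0.r0=0 thr0.r1=0 thr2.r0=2
thr0.r0=0 thr0.r1=2 thr2.r0=0
thr0.r0=0 thr0.r1=2 thr2.r0=2
thr0.r0=1 thr0.r1=2 thr2.r0=0
thr0.r0=1 thr0.r1=2 thr2.r0=2
thr0.r0=2 thr0.r1=0 thr2.r0=0
thr0.r0=2 thr0.r1=2 thr2.r0=0
thr0.r0=2 thr0.r1=2 thr2.r0=2

outcome vector order: (thr0.r0,thr0.r1,thr2.r0)
|TSO outcomes| = 9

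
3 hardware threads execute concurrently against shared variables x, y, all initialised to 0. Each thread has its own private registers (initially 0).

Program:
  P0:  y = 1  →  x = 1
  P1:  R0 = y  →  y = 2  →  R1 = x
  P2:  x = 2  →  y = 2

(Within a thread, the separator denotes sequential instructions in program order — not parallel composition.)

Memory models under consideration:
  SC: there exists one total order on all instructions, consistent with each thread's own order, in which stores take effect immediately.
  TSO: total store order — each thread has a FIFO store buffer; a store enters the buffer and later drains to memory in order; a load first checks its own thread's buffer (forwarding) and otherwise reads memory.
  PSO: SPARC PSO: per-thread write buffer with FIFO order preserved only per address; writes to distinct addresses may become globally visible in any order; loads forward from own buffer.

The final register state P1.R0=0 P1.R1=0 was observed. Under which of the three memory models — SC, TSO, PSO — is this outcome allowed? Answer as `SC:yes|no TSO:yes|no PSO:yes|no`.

outcome vector order: (P1.R0,P1.R1)
[SC] allowed = {0/0; 0/1; 0/2; 1/0; 1/1; 1/2; 2/1; 2/2}
[TSO] allowed = {0/0; 0/1; 0/2; 1/0; 1/1; 1/2; 2/1; 2/2}
[PSO] allowed = {0/0; 0/1; 0/2; 1/0; 1/1; 1/2; 2/0; 2/1; 2/2}
target 0/0 ∈ {SC,TSO,PSO}

SC:yes TSO:yes PSO:yes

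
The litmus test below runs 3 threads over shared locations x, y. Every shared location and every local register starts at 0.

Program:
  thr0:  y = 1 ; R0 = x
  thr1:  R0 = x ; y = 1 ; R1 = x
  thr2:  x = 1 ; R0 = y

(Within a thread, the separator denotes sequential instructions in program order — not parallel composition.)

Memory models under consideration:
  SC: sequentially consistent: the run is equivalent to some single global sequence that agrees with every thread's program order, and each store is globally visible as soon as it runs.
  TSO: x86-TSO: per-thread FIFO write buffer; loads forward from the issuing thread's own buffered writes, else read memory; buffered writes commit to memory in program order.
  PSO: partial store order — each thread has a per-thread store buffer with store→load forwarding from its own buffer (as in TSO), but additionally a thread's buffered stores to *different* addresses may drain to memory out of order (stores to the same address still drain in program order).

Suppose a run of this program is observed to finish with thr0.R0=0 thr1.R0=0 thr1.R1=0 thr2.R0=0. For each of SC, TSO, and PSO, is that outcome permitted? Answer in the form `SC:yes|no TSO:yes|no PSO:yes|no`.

outcome vector order: (thr0.R0,thr1.R0,thr1.R1,thr2.R0)
under SC → 0001 0011 0111 1001 1010 1011 1110 1111
under TSO → 0000 0001 0010 0011 0110 0111 1000 1001 1010 1011 1110 1111
under PSO → 0000 0001 0010 0011 0110 0111 1000 1001 1010 1011 1110 1111
target 0000 ∈ {TSO,PSO}

SC:no TSO:yes PSO:yes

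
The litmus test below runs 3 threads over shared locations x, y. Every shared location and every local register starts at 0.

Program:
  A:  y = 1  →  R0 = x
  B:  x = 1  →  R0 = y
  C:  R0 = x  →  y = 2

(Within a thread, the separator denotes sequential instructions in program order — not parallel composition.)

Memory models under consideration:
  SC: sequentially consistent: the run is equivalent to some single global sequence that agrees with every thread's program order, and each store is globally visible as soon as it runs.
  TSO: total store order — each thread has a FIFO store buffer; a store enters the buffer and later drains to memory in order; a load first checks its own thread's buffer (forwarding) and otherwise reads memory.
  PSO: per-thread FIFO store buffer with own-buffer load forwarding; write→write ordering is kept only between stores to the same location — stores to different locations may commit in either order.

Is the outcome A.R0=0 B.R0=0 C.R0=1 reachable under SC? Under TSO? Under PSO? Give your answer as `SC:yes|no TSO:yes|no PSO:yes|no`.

SC:no TSO:yes PSO:yes

outcome vector order: (A.R0,B.R0,C.R0)
SC: 10 outcomes — {0/1/0, 0/1/1, 0/2/0, 0/2/1, 1/0/0, 1/0/1, 1/1/0, 1/1/1, 1/2/0, 1/2/1}
TSO: 12 outcomes — {0/0/0, 0/0/1, 0/1/0, 0/1/1, 0/2/0, 0/2/1, 1/0/0, 1/0/1, 1/1/0, 1/1/1, 1/2/0, 1/2/1}
PSO: 12 outcomes — {0/0/0, 0/0/1, 0/1/0, 0/1/1, 0/2/0, 0/2/1, 1/0/0, 1/0/1, 1/1/0, 1/1/1, 1/2/0, 1/2/1}
target 0/0/1 ∈ {TSO,PSO}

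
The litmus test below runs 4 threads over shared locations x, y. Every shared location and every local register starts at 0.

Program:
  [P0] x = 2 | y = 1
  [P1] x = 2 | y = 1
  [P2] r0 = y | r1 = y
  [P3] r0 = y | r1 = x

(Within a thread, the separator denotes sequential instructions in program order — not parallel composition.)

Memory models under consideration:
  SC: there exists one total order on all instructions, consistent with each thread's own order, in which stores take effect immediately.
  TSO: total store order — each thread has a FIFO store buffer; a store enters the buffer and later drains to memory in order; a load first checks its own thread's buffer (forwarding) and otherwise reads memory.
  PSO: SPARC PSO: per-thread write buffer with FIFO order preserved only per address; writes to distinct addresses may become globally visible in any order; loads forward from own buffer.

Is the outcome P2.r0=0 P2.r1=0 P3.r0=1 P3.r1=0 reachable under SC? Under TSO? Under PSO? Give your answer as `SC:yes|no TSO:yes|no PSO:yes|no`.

SC:no TSO:no PSO:yes

outcome vector order: (P2.r0,P2.r1,P3.r0,P3.r1)
SC (9): (0,0,0,0); (0,0,0,2); (0,0,1,2); (0,1,0,0); (0,1,0,2); (0,1,1,2); (1,1,0,0); (1,1,0,2); (1,1,1,2)
TSO (9): (0,0,0,0); (0,0,0,2); (0,0,1,2); (0,1,0,0); (0,1,0,2); (0,1,1,2); (1,1,0,0); (1,1,0,2); (1,1,1,2)
PSO (12): (0,0,0,0); (0,0,0,2); (0,0,1,0); (0,0,1,2); (0,1,0,0); (0,1,0,2); (0,1,1,0); (0,1,1,2); (1,1,0,0); (1,1,0,2); (1,1,1,0); (1,1,1,2)
target (0,0,1,0) ∈ {PSO}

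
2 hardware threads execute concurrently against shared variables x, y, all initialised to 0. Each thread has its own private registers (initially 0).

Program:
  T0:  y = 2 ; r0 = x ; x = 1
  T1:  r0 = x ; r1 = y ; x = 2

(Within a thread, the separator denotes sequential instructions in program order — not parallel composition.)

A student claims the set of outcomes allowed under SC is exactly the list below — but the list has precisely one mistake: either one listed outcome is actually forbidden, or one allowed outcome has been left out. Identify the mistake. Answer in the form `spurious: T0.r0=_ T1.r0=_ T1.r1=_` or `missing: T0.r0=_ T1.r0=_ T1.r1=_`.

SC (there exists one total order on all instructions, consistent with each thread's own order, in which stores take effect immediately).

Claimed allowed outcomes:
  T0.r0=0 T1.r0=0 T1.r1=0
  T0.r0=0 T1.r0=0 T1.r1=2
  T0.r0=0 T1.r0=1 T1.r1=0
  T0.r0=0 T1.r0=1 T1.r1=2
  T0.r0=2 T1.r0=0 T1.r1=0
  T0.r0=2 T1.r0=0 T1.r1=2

spurious: T0.r0=0 T1.r0=1 T1.r1=0

outcome vector order: (T0.r0,T1.r0,T1.r1)
under SC → (0,0,0); (0,0,2); (0,1,2); (2,0,0); (2,0,2)
claimed∖SC = {(0,1,0)}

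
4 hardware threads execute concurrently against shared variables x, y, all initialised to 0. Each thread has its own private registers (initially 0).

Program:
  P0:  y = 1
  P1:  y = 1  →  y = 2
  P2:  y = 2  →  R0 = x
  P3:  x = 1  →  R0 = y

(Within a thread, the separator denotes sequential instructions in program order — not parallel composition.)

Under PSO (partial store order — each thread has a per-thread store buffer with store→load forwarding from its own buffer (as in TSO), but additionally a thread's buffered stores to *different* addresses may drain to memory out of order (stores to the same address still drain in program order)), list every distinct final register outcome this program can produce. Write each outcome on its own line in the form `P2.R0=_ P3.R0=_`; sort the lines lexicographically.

P2.R0=0 P3.R0=0
P2.R0=0 P3.R0=1
P2.R0=0 P3.R0=2
P2.R0=1 P3.R0=0
P2.R0=1 P3.R0=1
P2.R0=1 P3.R0=2

outcome vector order: (P2.R0,P3.R0)
|PSO outcomes| = 6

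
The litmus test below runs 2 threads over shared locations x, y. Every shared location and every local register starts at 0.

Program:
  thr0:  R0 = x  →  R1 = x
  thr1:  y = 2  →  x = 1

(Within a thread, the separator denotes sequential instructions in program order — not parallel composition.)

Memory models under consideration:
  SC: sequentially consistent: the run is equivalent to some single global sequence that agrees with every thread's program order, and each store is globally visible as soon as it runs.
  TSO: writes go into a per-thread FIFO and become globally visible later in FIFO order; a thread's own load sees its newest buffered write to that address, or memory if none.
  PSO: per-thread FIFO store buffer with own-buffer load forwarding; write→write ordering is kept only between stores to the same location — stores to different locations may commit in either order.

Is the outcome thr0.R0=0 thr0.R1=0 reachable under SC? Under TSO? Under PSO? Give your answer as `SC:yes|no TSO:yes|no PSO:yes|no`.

SC:yes TSO:yes PSO:yes

outcome vector order: (thr0.R0,thr0.R1)
SC (3): <0 0> <0 1> <1 1>
TSO (3): <0 0> <0 1> <1 1>
PSO (3): <0 0> <0 1> <1 1>
target <0 0> ∈ {SC,TSO,PSO}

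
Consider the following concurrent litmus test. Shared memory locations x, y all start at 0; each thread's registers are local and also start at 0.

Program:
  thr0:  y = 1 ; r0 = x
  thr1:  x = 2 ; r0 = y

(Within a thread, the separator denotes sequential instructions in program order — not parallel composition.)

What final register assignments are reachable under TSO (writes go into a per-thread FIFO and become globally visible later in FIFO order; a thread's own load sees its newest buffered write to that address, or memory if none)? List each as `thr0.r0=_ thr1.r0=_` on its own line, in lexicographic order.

outcome vector order: (thr0.r0,thr1.r0)
|TSO outcomes| = 4

thr0.r0=0 thr1.r0=0
thr0.r0=0 thr1.r0=1
thr0.r0=2 thr1.r0=0
thr0.r0=2 thr1.r0=1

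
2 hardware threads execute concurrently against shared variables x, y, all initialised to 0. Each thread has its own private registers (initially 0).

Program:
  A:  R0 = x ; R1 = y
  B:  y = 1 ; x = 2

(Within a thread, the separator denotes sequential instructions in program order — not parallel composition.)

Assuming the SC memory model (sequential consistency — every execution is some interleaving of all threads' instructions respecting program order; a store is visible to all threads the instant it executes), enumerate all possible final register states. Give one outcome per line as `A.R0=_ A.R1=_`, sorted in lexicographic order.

A.R0=0 A.R1=0
A.R0=0 A.R1=1
A.R0=2 A.R1=1

outcome vector order: (A.R0,A.R1)
|SC outcomes| = 3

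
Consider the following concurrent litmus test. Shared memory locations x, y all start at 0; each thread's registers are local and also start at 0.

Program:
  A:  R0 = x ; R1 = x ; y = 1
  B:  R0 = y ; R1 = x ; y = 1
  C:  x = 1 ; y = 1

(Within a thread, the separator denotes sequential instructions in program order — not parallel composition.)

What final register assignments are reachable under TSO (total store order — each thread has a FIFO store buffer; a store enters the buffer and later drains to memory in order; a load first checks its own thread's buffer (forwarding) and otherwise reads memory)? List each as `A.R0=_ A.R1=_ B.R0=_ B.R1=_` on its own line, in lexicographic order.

outcome vector order: (A.R0,A.R1,B.R0,B.R1)
|TSO outcomes| = 10

A.R0=0 A.R1=0 B.R0=0 B.R1=0
A.R0=0 A.R1=0 B.R0=0 B.R1=1
A.R0=0 A.R1=0 B.R0=1 B.R1=0
A.R0=0 A.R1=0 B.R0=1 B.R1=1
A.R0=0 A.R1=1 B.R0=0 B.R1=0
A.R0=0 A.R1=1 B.R0=0 B.R1=1
A.R0=0 A.R1=1 B.R0=1 B.R1=1
A.R0=1 A.R1=1 B.R0=0 B.R1=0
A.R0=1 A.R1=1 B.R0=0 B.R1=1
A.R0=1 A.R1=1 B.R0=1 B.R1=1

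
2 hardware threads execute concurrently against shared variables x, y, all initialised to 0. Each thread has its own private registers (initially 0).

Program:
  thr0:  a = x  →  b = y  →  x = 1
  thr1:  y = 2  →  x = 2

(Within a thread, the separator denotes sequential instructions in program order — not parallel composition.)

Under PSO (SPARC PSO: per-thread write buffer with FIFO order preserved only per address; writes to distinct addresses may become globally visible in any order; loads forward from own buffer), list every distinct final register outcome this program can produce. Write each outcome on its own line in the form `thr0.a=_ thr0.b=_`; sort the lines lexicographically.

outcome vector order: (thr0.a,thr0.b)
|PSO outcomes| = 4

thr0.a=0 thr0.b=0
thr0.a=0 thr0.b=2
thr0.a=2 thr0.b=0
thr0.a=2 thr0.b=2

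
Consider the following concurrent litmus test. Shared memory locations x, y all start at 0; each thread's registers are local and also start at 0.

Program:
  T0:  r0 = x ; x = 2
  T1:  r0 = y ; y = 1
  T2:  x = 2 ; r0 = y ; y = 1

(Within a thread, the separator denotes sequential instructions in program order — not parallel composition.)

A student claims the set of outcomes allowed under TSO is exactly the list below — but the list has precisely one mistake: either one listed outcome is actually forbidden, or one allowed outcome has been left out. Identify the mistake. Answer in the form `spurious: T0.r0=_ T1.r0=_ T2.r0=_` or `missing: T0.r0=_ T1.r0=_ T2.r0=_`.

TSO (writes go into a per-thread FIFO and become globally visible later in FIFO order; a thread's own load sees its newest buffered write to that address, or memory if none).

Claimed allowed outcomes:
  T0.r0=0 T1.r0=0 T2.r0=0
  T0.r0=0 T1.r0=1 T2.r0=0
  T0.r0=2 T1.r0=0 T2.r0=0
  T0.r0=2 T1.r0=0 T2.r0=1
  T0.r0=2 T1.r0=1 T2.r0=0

missing: T0.r0=0 T1.r0=0 T2.r0=1

outcome vector order: (T0.r0,T1.r0,T2.r0)
TSO (6): <0 0 0> <0 0 1> <0 1 0> <2 0 0> <2 0 1> <2 1 0>
TSO∖claimed = {<0 0 1>}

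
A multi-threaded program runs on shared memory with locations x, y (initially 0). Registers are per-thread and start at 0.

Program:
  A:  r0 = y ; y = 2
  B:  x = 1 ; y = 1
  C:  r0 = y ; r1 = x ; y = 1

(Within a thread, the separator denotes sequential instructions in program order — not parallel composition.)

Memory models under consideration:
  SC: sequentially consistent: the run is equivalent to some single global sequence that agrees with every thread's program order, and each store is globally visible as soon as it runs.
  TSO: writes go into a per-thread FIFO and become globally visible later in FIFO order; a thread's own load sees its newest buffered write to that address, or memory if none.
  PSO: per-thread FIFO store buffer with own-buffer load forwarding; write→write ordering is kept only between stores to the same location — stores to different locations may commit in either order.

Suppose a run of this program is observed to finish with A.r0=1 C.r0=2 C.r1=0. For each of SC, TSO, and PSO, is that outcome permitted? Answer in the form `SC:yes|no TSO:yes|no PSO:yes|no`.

SC:no TSO:no PSO:yes

outcome vector order: (A.r0,C.r0,C.r1)
SC: 9 outcomes — {000; 001; 011; 020; 021; 100; 101; 111; 121}
TSO: 9 outcomes — {000; 001; 011; 020; 021; 100; 101; 111; 121}
PSO: 12 outcomes — {000; 001; 010; 011; 020; 021; 100; 101; 110; 111; 120; 121}
target 120 ∈ {PSO}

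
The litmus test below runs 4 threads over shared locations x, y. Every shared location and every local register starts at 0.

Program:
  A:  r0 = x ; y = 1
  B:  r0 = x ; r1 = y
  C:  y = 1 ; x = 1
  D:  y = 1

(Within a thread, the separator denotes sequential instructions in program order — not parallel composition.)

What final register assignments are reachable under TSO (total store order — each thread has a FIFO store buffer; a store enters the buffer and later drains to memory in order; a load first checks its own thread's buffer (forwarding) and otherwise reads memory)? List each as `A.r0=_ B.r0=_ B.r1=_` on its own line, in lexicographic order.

A.r0=0 B.r0=0 B.r1=0
A.r0=0 B.r0=0 B.r1=1
A.r0=0 B.r0=1 B.r1=1
A.r0=1 B.r0=0 B.r1=0
A.r0=1 B.r0=0 B.r1=1
A.r0=1 B.r0=1 B.r1=1

outcome vector order: (A.r0,B.r0,B.r1)
|TSO outcomes| = 6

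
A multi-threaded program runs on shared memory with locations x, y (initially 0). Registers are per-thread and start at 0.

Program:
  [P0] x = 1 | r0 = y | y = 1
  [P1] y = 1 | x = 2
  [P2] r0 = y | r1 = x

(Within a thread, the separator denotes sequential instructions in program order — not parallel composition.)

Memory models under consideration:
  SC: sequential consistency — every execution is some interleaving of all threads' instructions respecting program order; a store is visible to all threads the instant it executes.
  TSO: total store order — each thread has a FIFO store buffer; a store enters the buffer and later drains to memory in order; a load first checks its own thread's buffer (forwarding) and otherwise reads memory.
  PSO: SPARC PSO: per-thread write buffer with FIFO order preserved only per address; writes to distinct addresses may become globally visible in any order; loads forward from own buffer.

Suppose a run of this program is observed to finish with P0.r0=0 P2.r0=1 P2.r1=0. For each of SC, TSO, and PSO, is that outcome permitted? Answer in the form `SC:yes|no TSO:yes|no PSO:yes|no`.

SC:no TSO:yes PSO:yes

outcome vector order: (P0.r0,P2.r0,P2.r1)
SC (11): 000; 001; 002; 011; 012; 100; 101; 102; 110; 111; 112
TSO (12): 000; 001; 002; 010; 011; 012; 100; 101; 102; 110; 111; 112
PSO (12): 000; 001; 002; 010; 011; 012; 100; 101; 102; 110; 111; 112
target 010 ∈ {TSO,PSO}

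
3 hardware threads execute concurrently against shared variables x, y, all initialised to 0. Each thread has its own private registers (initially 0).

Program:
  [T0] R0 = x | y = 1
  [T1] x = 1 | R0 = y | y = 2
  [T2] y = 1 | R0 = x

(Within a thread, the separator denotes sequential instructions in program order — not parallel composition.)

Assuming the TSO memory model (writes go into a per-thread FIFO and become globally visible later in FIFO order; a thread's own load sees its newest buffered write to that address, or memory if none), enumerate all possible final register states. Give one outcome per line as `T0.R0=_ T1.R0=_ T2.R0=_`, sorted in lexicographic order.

outcome vector order: (T0.R0,T1.R0,T2.R0)
|TSO outcomes| = 8

T0.R0=0 T1.R0=0 T2.R0=0
T0.R0=0 T1.R0=0 T2.R0=1
T0.R0=0 T1.R0=1 T2.R0=0
T0.R0=0 T1.R0=1 T2.R0=1
T0.R0=1 T1.R0=0 T2.R0=0
T0.R0=1 T1.R0=0 T2.R0=1
T0.R0=1 T1.R0=1 T2.R0=0
T0.R0=1 T1.R0=1 T2.R0=1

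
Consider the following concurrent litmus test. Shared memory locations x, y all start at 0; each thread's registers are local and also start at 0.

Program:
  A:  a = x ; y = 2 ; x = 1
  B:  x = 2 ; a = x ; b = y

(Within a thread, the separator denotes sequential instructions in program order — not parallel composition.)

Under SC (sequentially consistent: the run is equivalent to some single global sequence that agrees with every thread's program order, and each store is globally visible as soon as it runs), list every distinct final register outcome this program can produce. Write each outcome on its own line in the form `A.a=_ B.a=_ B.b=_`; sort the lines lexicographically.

outcome vector order: (A.a,B.a,B.b)
|SC outcomes| = 6

A.a=0 B.a=1 B.b=2
A.a=0 B.a=2 B.b=0
A.a=0 B.a=2 B.b=2
A.a=2 B.a=1 B.b=2
A.a=2 B.a=2 B.b=0
A.a=2 B.a=2 B.b=2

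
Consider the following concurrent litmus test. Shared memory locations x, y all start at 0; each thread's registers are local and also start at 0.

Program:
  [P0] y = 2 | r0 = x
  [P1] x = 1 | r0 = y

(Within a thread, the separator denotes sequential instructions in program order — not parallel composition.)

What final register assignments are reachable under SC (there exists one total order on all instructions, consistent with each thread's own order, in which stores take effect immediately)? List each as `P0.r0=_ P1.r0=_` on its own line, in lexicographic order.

outcome vector order: (P0.r0,P1.r0)
|SC outcomes| = 3

P0.r0=0 P1.r0=2
P0.r0=1 P1.r0=0
P0.r0=1 P1.r0=2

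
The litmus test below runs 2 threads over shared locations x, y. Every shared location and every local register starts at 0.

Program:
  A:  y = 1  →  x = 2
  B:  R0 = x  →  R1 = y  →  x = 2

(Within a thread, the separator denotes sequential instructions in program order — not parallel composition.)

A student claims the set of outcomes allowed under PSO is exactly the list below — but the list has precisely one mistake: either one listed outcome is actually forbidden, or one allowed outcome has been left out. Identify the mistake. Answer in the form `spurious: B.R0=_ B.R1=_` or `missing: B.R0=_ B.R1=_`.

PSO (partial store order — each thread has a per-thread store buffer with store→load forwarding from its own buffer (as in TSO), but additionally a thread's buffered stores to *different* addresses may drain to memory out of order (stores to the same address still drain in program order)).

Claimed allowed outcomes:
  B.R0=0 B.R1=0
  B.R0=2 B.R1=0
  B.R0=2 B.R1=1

missing: B.R0=0 B.R1=1

outcome vector order: (B.R0,B.R1)
PSO: 4 outcomes — {(0,0); (0,1); (2,0); (2,1)}
PSO∖claimed = {(0,1)}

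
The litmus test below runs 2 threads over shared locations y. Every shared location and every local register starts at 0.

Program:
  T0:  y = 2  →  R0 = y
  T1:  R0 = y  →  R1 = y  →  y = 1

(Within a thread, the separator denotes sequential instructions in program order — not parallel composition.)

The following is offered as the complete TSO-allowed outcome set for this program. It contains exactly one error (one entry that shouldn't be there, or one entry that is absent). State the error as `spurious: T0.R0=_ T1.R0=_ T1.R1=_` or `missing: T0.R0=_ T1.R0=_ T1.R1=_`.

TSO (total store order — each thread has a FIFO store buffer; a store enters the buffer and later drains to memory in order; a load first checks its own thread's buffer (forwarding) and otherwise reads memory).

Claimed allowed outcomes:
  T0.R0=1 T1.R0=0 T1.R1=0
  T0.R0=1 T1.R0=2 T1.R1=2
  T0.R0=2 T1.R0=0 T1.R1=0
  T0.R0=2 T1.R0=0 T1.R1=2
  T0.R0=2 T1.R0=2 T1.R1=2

missing: T0.R0=1 T1.R0=0 T1.R1=2

outcome vector order: (T0.R0,T1.R0,T1.R1)
TSO (6): <1 0 0>, <1 0 2>, <1 2 2>, <2 0 0>, <2 0 2>, <2 2 2>
TSO∖claimed = {<1 0 2>}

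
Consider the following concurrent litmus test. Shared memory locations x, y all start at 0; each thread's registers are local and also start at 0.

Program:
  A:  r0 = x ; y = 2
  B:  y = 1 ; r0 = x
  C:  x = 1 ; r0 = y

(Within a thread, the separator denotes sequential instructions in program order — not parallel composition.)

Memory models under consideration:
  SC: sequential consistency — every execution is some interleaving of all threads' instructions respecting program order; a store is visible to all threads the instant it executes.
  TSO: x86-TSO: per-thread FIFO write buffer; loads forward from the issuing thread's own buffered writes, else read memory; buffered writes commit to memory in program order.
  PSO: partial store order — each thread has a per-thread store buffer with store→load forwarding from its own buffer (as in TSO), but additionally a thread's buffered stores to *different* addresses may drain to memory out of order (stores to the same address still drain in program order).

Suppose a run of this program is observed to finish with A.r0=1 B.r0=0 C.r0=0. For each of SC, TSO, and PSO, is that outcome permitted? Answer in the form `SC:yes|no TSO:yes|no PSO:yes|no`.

outcome vector order: (A.r0,B.r0,C.r0)
under SC → 001; 002; 010; 011; 012; 101; 102; 110; 111; 112
under TSO → 000; 001; 002; 010; 011; 012; 100; 101; 102; 110; 111; 112
under PSO → 000; 001; 002; 010; 011; 012; 100; 101; 102; 110; 111; 112
target 100 ∈ {TSO,PSO}

SC:no TSO:yes PSO:yes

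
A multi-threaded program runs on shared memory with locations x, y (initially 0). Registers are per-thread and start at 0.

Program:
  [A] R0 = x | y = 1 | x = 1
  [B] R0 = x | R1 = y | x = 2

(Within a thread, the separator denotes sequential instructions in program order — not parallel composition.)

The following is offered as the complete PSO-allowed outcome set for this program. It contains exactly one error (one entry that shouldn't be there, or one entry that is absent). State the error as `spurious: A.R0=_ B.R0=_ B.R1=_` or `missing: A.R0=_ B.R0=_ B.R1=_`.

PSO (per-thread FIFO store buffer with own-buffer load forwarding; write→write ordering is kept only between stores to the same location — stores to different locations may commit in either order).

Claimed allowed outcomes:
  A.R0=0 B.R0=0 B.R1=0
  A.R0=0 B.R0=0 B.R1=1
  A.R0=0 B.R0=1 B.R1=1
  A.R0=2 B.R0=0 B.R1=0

missing: A.R0=0 B.R0=1 B.R1=0

outcome vector order: (A.R0,B.R0,B.R1)
[PSO] allowed = {000, 001, 010, 011, 200}
PSO∖claimed = {010}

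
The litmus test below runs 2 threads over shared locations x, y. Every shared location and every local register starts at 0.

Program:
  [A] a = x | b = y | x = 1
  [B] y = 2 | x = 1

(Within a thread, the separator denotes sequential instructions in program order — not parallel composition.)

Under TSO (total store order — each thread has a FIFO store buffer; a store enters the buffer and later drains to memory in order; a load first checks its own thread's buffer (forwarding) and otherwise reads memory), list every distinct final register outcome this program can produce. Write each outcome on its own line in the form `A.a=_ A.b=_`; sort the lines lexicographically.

outcome vector order: (A.a,A.b)
|TSO outcomes| = 3

A.a=0 A.b=0
A.a=0 A.b=2
A.a=1 A.b=2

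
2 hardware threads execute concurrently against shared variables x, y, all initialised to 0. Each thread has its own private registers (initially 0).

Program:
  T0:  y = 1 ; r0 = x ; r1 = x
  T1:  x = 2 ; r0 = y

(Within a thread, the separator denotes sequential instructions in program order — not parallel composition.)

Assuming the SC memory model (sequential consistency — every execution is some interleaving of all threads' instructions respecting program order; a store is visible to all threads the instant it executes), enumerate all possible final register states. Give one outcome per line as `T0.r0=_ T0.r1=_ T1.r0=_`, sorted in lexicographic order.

outcome vector order: (T0.r0,T0.r1,T1.r0)
|SC outcomes| = 4

T0.r0=0 T0.r1=0 T1.r0=1
T0.r0=0 T0.r1=2 T1.r0=1
T0.r0=2 T0.r1=2 T1.r0=0
T0.r0=2 T0.r1=2 T1.r0=1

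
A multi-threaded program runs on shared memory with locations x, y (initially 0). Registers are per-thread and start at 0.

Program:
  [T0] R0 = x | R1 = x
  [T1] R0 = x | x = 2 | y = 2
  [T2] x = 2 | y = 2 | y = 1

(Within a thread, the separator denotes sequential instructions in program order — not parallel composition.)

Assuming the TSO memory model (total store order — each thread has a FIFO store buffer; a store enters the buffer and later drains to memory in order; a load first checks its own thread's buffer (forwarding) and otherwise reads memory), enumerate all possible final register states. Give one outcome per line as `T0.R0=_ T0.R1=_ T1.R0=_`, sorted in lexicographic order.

T0.R0=0 T0.R1=0 T1.R0=0
T0.R0=0 T0.R1=0 T1.R0=2
T0.R0=0 T0.R1=2 T1.R0=0
T0.R0=0 T0.R1=2 T1.R0=2
T0.R0=2 T0.R1=2 T1.R0=0
T0.R0=2 T0.R1=2 T1.R0=2

outcome vector order: (T0.R0,T0.R1,T1.R0)
|TSO outcomes| = 6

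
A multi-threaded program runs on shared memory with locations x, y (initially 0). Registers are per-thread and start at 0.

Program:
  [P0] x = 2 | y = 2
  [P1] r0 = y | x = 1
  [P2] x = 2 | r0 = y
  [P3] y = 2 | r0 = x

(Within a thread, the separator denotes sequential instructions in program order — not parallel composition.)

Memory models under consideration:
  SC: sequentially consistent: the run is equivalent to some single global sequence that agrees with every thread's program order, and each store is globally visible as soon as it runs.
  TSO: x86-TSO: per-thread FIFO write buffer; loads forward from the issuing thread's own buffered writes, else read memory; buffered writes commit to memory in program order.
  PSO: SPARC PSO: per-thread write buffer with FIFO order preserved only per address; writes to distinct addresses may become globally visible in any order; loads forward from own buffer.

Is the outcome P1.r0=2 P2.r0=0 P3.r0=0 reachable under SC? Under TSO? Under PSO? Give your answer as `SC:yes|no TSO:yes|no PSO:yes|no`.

SC:no TSO:yes PSO:yes

outcome vector order: (P1.r0,P2.r0,P3.r0)
SC: 10 outcomes — {(0,0,1); (0,0,2); (0,2,0); (0,2,1); (0,2,2); (2,0,1); (2,0,2); (2,2,0); (2,2,1); (2,2,2)}
TSO: 12 outcomes — {(0,0,0); (0,0,1); (0,0,2); (0,2,0); (0,2,1); (0,2,2); (2,0,0); (2,0,1); (2,0,2); (2,2,0); (2,2,1); (2,2,2)}
PSO: 12 outcomes — {(0,0,0); (0,0,1); (0,0,2); (0,2,0); (0,2,1); (0,2,2); (2,0,0); (2,0,1); (2,0,2); (2,2,0); (2,2,1); (2,2,2)}
target (2,0,0) ∈ {TSO,PSO}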